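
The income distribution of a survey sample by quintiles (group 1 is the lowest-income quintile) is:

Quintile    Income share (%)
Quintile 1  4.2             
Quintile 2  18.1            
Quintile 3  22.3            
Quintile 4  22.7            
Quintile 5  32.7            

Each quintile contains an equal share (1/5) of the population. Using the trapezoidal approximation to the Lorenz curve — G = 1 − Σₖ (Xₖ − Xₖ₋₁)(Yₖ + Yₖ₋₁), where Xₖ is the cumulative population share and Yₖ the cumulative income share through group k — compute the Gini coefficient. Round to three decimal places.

Cumulative income shares Yₖ: 0.0420, 0.2230, 0.4460, 0.6730, 1.0000
Σ (Xₖ−Xₖ₋₁)(Yₖ+Yₖ₋₁) = (1/5)(0.0420+0.0000) + (1/5)(0.2230+0.0420) + (1/5)(0.4460+0.2230) + (1/5)(0.6730+0.4460) + (1/5)(1.0000+0.6730)
  = 0.0084 + 0.0530 + 0.1338 + 0.2238 + 0.3346 = 0.7536
G = 1 − 0.7536 = 0.2464

0.246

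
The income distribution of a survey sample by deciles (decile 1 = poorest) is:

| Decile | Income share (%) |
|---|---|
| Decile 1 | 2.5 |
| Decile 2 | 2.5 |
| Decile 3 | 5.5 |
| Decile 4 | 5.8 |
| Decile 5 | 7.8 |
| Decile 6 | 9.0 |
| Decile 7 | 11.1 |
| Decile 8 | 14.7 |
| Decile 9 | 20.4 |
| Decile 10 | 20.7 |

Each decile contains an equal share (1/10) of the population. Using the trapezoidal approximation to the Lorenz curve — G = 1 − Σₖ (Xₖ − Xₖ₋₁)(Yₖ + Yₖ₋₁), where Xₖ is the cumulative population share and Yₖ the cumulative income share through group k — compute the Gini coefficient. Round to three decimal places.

0.352

Cumulative income shares Yₖ: 0.0250, 0.0500, 0.1050, 0.1630, 0.2410, 0.3310, 0.4420, 0.5890, 0.7930, 1.0000
Σ (Xₖ−Xₖ₋₁)(Yₖ+Yₖ₋₁) = (1/10)(0.0250+0.0000) + (1/10)(0.0500+0.0250) + (1/10)(0.1050+0.0500) + (1/10)(0.1630+0.1050) + (1/10)(0.2410+0.1630) + (1/10)(0.3310+0.2410) + (1/10)(0.4420+0.3310) + (1/10)(0.5890+0.4420) + (1/10)(0.7930+0.5890) + (1/10)(1.0000+0.7930)
  = 0.0025 + 0.0075 + 0.0155 + 0.0268 + 0.0404 + 0.0572 + 0.0773 + 0.1031 + 0.1382 + 0.1793 = 0.6478
G = 1 − 0.6478 = 0.3522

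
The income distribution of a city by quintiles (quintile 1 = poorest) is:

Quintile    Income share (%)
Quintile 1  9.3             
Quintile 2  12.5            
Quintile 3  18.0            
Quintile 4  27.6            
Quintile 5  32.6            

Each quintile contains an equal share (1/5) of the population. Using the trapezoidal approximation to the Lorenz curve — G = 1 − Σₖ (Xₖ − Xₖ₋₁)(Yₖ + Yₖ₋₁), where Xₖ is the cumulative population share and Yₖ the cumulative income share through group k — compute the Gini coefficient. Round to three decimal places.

0.247

Cumulative income shares Yₖ: 0.0930, 0.2180, 0.3980, 0.6740, 1.0000
Σ (Xₖ−Xₖ₋₁)(Yₖ+Yₖ₋₁) = (1/5)(0.0930+0.0000) + (1/5)(0.2180+0.0930) + (1/5)(0.3980+0.2180) + (1/5)(0.6740+0.3980) + (1/5)(1.0000+0.6740)
  = 0.0186 + 0.0622 + 0.1232 + 0.2144 + 0.3348 = 0.7532
G = 1 − 0.7532 = 0.2468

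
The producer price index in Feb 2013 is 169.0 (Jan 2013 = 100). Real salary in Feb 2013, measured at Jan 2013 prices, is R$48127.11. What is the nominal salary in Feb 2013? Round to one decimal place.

81334.8

Nominal = Real × (Index/100) = 48127.11 × (169.0/100)
        = 48127.11 × 1.690 = 81334.8159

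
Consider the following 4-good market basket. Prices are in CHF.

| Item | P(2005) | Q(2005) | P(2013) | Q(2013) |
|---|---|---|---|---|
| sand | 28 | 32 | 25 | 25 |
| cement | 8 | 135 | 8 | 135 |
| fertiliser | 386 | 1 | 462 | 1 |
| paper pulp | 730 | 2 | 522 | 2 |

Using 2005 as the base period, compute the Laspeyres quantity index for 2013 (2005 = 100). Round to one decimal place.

94.9

Laspeyres quantity index uses base-period prices as weights.
ΣP(2005)·Q(2013) = 28×25 + 8×135 + 386×1 + 730×2 = 700 + 1080 + 386 + 1460 = 3626
ΣP(2005)·Q(2005) = 28×32 + 8×135 + 386×1 + 730×2 = 896 + 1080 + 386 + 1460 = 3822
Index = 3626 / 3822 × 100 = 94.8718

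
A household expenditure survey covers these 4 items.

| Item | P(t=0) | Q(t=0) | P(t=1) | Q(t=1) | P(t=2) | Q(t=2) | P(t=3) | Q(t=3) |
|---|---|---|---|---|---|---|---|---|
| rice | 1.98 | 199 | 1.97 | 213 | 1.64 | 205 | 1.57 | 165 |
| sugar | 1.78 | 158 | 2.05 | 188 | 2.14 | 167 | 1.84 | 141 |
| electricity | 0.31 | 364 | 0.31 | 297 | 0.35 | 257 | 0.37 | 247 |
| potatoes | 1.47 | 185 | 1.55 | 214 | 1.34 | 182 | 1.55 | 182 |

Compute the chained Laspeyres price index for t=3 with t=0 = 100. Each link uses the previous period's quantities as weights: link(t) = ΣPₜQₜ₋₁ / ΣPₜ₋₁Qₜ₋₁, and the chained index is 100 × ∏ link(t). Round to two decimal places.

95.82

Link t=0→t=1:
ΣP(t=1)Q(t=0) = 1.97×199 + 2.05×158 + 0.31×364 + 1.55×185 = 392.03 + 323.9 + 112.84 + 286.75 = 1115.52
ΣP(t=0)Q(t=0) = 1.98×199 + 1.78×158 + 0.31×364 + 1.47×185 = 394.02 + 281.24 + 112.84 + 271.95 = 1060.05
link = 1115.52/1060.05 = 1.052328
Link t=1→t=2:
ΣP(t=2)Q(t=1) = 1.64×213 + 2.14×188 + 0.35×297 + 1.34×214 = 349.32 + 402.32 + 103.95 + 286.76 = 1142.35
ΣP(t=1)Q(t=1) = 1.97×213 + 2.05×188 + 0.31×297 + 1.55×214 = 419.61 + 385.4 + 92.07 + 331.7 = 1228.78
link = 1142.35/1228.78 = 0.929662
Link t=2→t=3:
ΣP(t=3)Q(t=2) = 1.57×205 + 1.84×167 + 0.37×257 + 1.55×182 = 321.85 + 307.28 + 95.09 + 282.1 = 1006.32
ΣP(t=2)Q(t=2) = 1.64×205 + 2.14×167 + 0.35×257 + 1.34×182 = 336.2 + 357.38 + 89.95 + 243.88 = 1027.41
link = 1006.32/1027.41 = 0.979473
Chained index = 100 × 1.052328 × 0.929662 × 0.979473 = 95.8227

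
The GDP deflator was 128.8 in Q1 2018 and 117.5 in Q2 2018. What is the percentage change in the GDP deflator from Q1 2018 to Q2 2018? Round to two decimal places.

Change = (117.5 − 128.8) / 128.8 × 100
       = -11.3 / 128.8 × 100 = -8.7733%

-8.77%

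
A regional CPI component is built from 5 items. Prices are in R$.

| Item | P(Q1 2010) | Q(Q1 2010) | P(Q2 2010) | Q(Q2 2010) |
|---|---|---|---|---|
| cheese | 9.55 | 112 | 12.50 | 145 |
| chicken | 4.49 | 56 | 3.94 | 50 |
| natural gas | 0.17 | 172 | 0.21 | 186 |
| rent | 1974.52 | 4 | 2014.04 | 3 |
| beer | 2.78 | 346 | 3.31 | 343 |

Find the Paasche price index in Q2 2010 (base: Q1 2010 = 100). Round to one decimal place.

108.3

Paasche price index uses current-period quantities as weights.
ΣP(Q2 2010)·Q(Q2 2010) = 12.50×145 + 3.94×50 + 0.21×186 + 2014.04×3 + 3.31×343 = 1812.5 + 197 + 39.06 + 6042.12 + 1135.33 = 9226.01
ΣP(Q1 2010)·Q(Q2 2010) = 9.55×145 + 4.49×50 + 0.17×186 + 1974.52×3 + 2.78×343 = 1384.75 + 224.5 + 31.62 + 5923.56 + 953.54 = 8517.97
Index = 9226.01 / 8517.97 × 100 = 108.3123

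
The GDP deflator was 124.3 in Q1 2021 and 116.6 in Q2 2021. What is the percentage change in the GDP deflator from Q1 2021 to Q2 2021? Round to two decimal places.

Change = (116.6 − 124.3) / 124.3 × 100
       = -7.7 / 124.3 × 100 = -6.1947%

-6.19%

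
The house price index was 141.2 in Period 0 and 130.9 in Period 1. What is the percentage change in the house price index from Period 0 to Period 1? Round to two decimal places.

-7.29%

Change = (130.9 − 141.2) / 141.2 × 100
       = -10.3 / 141.2 × 100 = -7.2946%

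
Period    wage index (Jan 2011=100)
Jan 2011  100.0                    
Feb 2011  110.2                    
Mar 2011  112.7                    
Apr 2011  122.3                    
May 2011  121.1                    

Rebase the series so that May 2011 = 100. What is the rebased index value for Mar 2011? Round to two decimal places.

93.06

Rebased(Mar 2011) = 112.7 / 121.1 × 100 = 93.0636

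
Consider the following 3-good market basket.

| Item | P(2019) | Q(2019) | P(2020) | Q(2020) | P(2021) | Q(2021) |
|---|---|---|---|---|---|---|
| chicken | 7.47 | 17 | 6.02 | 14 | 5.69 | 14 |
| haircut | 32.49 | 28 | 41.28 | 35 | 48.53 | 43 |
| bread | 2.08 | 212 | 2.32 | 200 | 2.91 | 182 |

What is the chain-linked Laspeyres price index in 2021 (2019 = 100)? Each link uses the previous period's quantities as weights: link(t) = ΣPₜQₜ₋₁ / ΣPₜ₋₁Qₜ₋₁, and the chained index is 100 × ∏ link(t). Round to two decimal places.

140.25

Link 2019→2020:
ΣP(2020)Q(2019) = 6.02×17 + 41.28×28 + 2.32×212 = 102.34 + 1155.84 + 491.84 = 1750.02
ΣP(2019)Q(2019) = 7.47×17 + 32.49×28 + 2.08×212 = 126.99 + 909.72 + 440.96 = 1477.67
link = 1750.02/1477.67 = 1.184310
Link 2020→2021:
ΣP(2021)Q(2020) = 5.69×14 + 48.53×35 + 2.91×200 = 79.66 + 1698.55 + 582 = 2360.21
ΣP(2020)Q(2020) = 6.02×14 + 41.28×35 + 2.32×200 = 84.28 + 1444.8 + 464 = 1993.08
link = 2360.21/1993.08 = 1.184202
Chained index = 100 × 1.184310 × 1.184202 = 140.2463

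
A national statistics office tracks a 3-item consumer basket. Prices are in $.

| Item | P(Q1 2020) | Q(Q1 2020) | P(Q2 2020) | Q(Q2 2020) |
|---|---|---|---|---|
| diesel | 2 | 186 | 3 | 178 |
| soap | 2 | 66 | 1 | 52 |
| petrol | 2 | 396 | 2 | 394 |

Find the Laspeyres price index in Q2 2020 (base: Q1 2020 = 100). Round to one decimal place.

Laspeyres price index uses base-period quantities as weights.
ΣP(Q2 2020)·Q(Q1 2020) = 3×186 + 1×66 + 2×396 = 558 + 66 + 792 = 1416
ΣP(Q1 2020)·Q(Q1 2020) = 2×186 + 2×66 + 2×396 = 372 + 132 + 792 = 1296
Index = 1416 / 1296 × 100 = 109.2593

109.3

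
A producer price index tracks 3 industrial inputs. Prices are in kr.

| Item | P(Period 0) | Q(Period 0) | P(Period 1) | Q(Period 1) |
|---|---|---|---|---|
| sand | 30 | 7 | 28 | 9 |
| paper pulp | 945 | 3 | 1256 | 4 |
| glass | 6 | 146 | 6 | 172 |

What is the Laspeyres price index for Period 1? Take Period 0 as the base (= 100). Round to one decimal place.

123.4

Laspeyres price index uses base-period quantities as weights.
ΣP(Period 1)·Q(Period 0) = 28×7 + 1256×3 + 6×146 = 196 + 3768 + 876 = 4840
ΣP(Period 0)·Q(Period 0) = 30×7 + 945×3 + 6×146 = 210 + 2835 + 876 = 3921
Index = 4840 / 3921 × 100 = 123.4379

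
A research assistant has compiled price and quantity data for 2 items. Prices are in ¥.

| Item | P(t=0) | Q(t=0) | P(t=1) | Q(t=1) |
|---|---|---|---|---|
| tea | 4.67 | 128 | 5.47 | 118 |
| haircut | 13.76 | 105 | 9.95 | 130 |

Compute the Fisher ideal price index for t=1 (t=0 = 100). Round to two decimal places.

Laspeyres component (base-period weights):
ΣP(t=1)Q(t=0) = 5.47×128 + 9.95×105 = 700.16 + 1044.75 = 1744.91
ΣP(t=0)Q(t=0) = 4.67×128 + 13.76×105 = 597.76 + 1444.8 = 2042.56
L = 1744.91 / 2042.56 × 100 = 85.4276
Paasche component (current-period weights):
ΣP(t=1)Q(t=1) = 5.47×118 + 9.95×130 = 645.46 + 1293.5 = 1938.96
ΣP(t=0)Q(t=1) = 4.67×118 + 13.76×130 = 551.06 + 1788.8 = 2339.86
P = 1938.96 / 2339.86 × 100 = 82.8665
Fisher = √(L × P) = √(85.4276 × 82.8665) = 84.1373

84.14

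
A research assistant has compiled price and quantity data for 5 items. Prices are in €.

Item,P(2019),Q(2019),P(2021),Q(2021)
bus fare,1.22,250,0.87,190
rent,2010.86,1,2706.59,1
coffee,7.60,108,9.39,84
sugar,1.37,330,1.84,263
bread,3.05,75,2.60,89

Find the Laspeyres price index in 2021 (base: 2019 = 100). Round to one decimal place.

124.2

Laspeyres price index uses base-period quantities as weights.
ΣP(2021)·Q(2019) = 0.87×250 + 2706.59×1 + 9.39×108 + 1.84×330 + 2.60×75 = 217.5 + 2706.59 + 1014.12 + 607.2 + 195 = 4740.41
ΣP(2019)·Q(2019) = 1.22×250 + 2010.86×1 + 7.60×108 + 1.37×330 + 3.05×75 = 305 + 2010.86 + 820.8 + 452.1 + 228.75 = 3817.51
Index = 4740.41 / 3817.51 × 100 = 124.1754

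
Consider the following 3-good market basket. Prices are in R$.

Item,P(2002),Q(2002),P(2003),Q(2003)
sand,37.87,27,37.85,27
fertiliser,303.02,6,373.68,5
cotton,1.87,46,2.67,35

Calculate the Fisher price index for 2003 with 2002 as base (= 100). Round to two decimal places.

Laspeyres component (base-period weights):
ΣP(2003)Q(2002) = 37.85×27 + 373.68×6 + 2.67×46 = 1021.95 + 2242.08 + 122.82 = 3386.85
ΣP(2002)Q(2002) = 37.87×27 + 303.02×6 + 1.87×46 = 1022.49 + 1818.12 + 86.02 = 2926.63
L = 3386.85 / 2926.63 × 100 = 115.7253
Paasche component (current-period weights):
ΣP(2003)Q(2003) = 37.85×27 + 373.68×5 + 2.67×35 = 1021.95 + 1868.4 + 93.45 = 2983.8
ΣP(2002)Q(2003) = 37.87×27 + 303.02×5 + 1.87×35 = 1022.49 + 1515.1 + 65.45 = 2603.04
P = 2983.8 / 2603.04 × 100 = 114.6275
Fisher = √(L × P) = √(115.7253 × 114.6275) = 115.1751

115.18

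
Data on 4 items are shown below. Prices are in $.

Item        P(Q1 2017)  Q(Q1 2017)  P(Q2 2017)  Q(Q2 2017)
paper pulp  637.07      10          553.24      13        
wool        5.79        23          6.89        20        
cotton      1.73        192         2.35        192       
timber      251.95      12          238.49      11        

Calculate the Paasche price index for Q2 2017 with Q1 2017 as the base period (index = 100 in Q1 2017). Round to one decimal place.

90.5

Paasche price index uses current-period quantities as weights.
ΣP(Q2 2017)·Q(Q2 2017) = 553.24×13 + 6.89×20 + 2.35×192 + 238.49×11 = 7192.12 + 137.8 + 451.2 + 2623.39 = 10404.51
ΣP(Q1 2017)·Q(Q2 2017) = 637.07×13 + 5.79×20 + 1.73×192 + 251.95×11 = 8281.91 + 115.8 + 332.16 + 2771.45 = 11501.32
Index = 10404.51 / 11501.32 × 100 = 90.4636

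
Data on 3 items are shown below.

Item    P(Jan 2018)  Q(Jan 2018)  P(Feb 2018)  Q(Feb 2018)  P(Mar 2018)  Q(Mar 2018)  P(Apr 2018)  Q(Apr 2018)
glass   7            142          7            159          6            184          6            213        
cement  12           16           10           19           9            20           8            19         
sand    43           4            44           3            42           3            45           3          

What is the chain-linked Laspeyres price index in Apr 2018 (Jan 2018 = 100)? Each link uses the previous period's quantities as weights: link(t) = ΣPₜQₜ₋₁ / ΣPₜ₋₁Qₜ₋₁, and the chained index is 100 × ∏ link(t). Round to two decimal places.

84.71

Link Jan 2018→Feb 2018:
ΣP(Feb 2018)Q(Jan 2018) = 7×142 + 10×16 + 44×4 = 994 + 160 + 176 = 1330
ΣP(Jan 2018)Q(Jan 2018) = 7×142 + 12×16 + 43×4 = 994 + 192 + 172 = 1358
link = 1330/1358 = 0.979381
Link Feb 2018→Mar 2018:
ΣP(Mar 2018)Q(Feb 2018) = 6×159 + 9×19 + 42×3 = 954 + 171 + 126 = 1251
ΣP(Feb 2018)Q(Feb 2018) = 7×159 + 10×19 + 44×3 = 1113 + 190 + 132 = 1435
link = 1251/1435 = 0.871777
Link Mar 2018→Apr 2018:
ΣP(Apr 2018)Q(Mar 2018) = 6×184 + 8×20 + 45×3 = 1104 + 160 + 135 = 1399
ΣP(Mar 2018)Q(Mar 2018) = 6×184 + 9×20 + 42×3 = 1104 + 180 + 126 = 1410
link = 1399/1410 = 0.992199
Chained index = 100 × 0.979381 × 0.871777 × 0.992199 = 84.7141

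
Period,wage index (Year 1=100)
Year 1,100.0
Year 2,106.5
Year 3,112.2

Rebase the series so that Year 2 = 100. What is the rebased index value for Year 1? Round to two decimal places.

93.90

Rebased(Year 1) = 100.0 / 106.5 × 100 = 93.8967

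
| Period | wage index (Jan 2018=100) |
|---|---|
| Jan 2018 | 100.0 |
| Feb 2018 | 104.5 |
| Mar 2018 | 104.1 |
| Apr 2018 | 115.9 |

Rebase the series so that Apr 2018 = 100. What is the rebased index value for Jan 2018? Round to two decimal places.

86.28

Rebased(Jan 2018) = 100.0 / 115.9 × 100 = 86.2813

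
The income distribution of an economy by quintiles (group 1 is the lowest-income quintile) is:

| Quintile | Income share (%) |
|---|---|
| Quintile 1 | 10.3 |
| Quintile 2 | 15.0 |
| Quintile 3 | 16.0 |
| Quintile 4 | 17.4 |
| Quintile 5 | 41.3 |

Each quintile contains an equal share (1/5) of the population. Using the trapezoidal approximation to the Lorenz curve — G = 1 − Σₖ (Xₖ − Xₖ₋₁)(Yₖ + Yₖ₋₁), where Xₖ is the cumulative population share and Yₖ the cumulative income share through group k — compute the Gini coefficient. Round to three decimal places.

Cumulative income shares Yₖ: 0.1030, 0.2530, 0.4130, 0.5870, 1.0000
Σ (Xₖ−Xₖ₋₁)(Yₖ+Yₖ₋₁) = (1/5)(0.1030+0.0000) + (1/5)(0.2530+0.1030) + (1/5)(0.4130+0.2530) + (1/5)(0.5870+0.4130) + (1/5)(1.0000+0.5870)
  = 0.0206 + 0.0712 + 0.1332 + 0.2000 + 0.3174 = 0.7424
G = 1 − 0.7424 = 0.2576

0.258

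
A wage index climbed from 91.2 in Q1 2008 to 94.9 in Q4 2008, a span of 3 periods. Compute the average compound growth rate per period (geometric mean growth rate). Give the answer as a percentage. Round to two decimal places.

Growth factor = (94.9/91.2)^(1/3) = (1.040570)^(1/3) = 1.013345
Growth rate = 1.013345 − 1 = 0.013345 = 1.3345%

1.33%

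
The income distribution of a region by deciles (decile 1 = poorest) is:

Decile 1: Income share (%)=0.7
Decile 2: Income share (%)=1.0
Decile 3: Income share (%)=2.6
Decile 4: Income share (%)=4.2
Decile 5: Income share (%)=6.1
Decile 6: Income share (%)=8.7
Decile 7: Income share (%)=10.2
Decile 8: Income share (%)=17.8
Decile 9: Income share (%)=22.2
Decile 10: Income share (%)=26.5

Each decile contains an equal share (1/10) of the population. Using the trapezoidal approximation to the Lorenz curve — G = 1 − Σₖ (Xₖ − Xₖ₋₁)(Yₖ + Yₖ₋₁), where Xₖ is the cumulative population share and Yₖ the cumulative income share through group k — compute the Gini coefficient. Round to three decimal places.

0.477

Cumulative income shares Yₖ: 0.0070, 0.0170, 0.0430, 0.0850, 0.1460, 0.2330, 0.3350, 0.5130, 0.7350, 1.0000
Σ (Xₖ−Xₖ₋₁)(Yₖ+Yₖ₋₁) = (1/10)(0.0070+0.0000) + (1/10)(0.0170+0.0070) + (1/10)(0.0430+0.0170) + (1/10)(0.0850+0.0430) + (1/10)(0.1460+0.0850) + (1/10)(0.2330+0.1460) + (1/10)(0.3350+0.2330) + (1/10)(0.5130+0.3350) + (1/10)(0.7350+0.5130) + (1/10)(1.0000+0.7350)
  = 0.0007 + 0.0024 + 0.0060 + 0.0128 + 0.0231 + 0.0379 + 0.0568 + 0.0848 + 0.1248 + 0.1735 = 0.5228
G = 1 − 0.5228 = 0.4772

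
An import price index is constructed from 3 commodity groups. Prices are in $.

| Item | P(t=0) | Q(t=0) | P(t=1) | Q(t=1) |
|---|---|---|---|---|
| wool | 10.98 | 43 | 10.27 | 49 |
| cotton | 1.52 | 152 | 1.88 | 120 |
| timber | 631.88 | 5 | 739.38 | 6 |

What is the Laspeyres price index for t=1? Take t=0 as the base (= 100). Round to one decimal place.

114.5

Laspeyres price index uses base-period quantities as weights.
ΣP(t=1)·Q(t=0) = 10.27×43 + 1.88×152 + 739.38×5 = 441.61 + 285.76 + 3696.9 = 4424.27
ΣP(t=0)·Q(t=0) = 10.98×43 + 1.52×152 + 631.88×5 = 472.14 + 231.04 + 3159.4 = 3862.58
Index = 4424.27 / 3862.58 × 100 = 114.5418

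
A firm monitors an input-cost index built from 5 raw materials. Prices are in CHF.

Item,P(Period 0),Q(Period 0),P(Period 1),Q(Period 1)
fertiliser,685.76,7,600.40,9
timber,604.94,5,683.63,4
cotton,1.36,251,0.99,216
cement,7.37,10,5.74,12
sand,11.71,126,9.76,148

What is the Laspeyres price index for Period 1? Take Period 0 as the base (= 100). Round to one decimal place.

Laspeyres price index uses base-period quantities as weights.
ΣP(Period 1)·Q(Period 0) = 600.40×7 + 683.63×5 + 0.99×251 + 5.74×10 + 9.76×126 = 4202.8 + 3418.15 + 248.49 + 57.4 + 1229.76 = 9156.6
ΣP(Period 0)·Q(Period 0) = 685.76×7 + 604.94×5 + 1.36×251 + 7.37×10 + 11.71×126 = 4800.32 + 3024.7 + 341.36 + 73.7 + 1475.46 = 9715.54
Index = 9156.6 / 9715.54 × 100 = 94.2469

94.2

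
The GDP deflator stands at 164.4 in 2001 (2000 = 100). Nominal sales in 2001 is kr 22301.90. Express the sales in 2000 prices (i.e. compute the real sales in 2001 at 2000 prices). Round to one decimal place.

Real = Nominal ÷ (Index/100) = 22301.90 ÷ (164.4/100)
     = 22301.90 ÷ 1.644 = 13565.6326

13565.6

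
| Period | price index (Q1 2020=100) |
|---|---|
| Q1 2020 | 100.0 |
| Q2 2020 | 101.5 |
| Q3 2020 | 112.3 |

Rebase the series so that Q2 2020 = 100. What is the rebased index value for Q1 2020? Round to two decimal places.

Rebased(Q1 2020) = 100.0 / 101.5 × 100 = 98.5222

98.52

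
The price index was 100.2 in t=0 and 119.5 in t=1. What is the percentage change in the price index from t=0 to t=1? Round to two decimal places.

19.26%

Change = (119.5 − 100.2) / 100.2 × 100
       = 19.3 / 100.2 × 100 = 19.2615%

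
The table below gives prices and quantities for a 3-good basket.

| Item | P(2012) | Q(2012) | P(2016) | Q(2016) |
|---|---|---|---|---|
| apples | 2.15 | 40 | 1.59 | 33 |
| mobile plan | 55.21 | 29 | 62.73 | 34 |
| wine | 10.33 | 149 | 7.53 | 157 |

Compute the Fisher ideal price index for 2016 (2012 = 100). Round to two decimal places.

Laspeyres component (base-period weights):
ΣP(2016)Q(2012) = 1.59×40 + 62.73×29 + 7.53×149 = 63.6 + 1819.17 + 1121.97 = 3004.74
ΣP(2012)Q(2012) = 2.15×40 + 55.21×29 + 10.33×149 = 86 + 1601.09 + 1539.17 = 3226.26
L = 3004.74 / 3226.26 × 100 = 93.1338
Paasche component (current-period weights):
ΣP(2016)Q(2016) = 1.59×33 + 62.73×34 + 7.53×157 = 52.47 + 2132.82 + 1182.21 = 3367.5
ΣP(2012)Q(2016) = 2.15×33 + 55.21×34 + 10.33×157 = 70.95 + 1877.14 + 1621.81 = 3569.9
P = 3367.5 / 3569.9 × 100 = 94.3304
Fisher = √(L × P) = √(93.1338 × 94.3304) = 93.7302

93.73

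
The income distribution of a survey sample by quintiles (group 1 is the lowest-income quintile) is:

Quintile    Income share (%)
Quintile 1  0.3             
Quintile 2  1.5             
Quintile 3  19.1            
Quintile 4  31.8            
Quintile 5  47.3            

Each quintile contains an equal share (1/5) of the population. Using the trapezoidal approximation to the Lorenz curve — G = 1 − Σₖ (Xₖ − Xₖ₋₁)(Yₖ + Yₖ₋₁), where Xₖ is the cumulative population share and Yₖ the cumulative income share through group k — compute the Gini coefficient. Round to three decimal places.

Cumulative income shares Yₖ: 0.0030, 0.0180, 0.2090, 0.5270, 1.0000
Σ (Xₖ−Xₖ₋₁)(Yₖ+Yₖ₋₁) = (1/5)(0.0030+0.0000) + (1/5)(0.0180+0.0030) + (1/5)(0.2090+0.0180) + (1/5)(0.5270+0.2090) + (1/5)(1.0000+0.5270)
  = 0.0006 + 0.0042 + 0.0454 + 0.1472 + 0.3054 = 0.5028
G = 1 − 0.5028 = 0.4972

0.497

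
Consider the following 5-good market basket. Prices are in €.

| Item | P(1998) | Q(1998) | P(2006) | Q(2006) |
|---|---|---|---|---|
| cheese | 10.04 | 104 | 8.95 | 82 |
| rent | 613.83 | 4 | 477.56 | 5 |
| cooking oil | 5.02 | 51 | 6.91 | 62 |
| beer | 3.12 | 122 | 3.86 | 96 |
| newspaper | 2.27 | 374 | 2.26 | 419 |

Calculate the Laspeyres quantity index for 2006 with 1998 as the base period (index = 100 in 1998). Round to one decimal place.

Laspeyres quantity index uses base-period prices as weights.
ΣP(1998)·Q(2006) = 10.04×82 + 613.83×5 + 5.02×62 + 3.12×96 + 2.27×419 = 823.28 + 3069.15 + 311.24 + 299.52 + 951.13 = 5454.32
ΣP(1998)·Q(1998) = 10.04×104 + 613.83×4 + 5.02×51 + 3.12×122 + 2.27×374 = 1044.16 + 2455.32 + 256.02 + 380.64 + 848.98 = 4985.12
Index = 5454.32 / 4985.12 × 100 = 109.4120

109.4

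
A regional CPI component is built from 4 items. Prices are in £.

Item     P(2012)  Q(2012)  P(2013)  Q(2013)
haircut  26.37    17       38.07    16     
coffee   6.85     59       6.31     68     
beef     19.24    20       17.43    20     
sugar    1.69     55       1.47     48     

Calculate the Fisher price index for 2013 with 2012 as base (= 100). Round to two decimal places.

Laspeyres component (base-period weights):
ΣP(2013)Q(2012) = 38.07×17 + 6.31×59 + 17.43×20 + 1.47×55 = 647.19 + 372.29 + 348.6 + 80.85 = 1448.93
ΣP(2012)Q(2012) = 26.37×17 + 6.85×59 + 19.24×20 + 1.69×55 = 448.29 + 404.15 + 384.8 + 92.95 = 1330.19
L = 1448.93 / 1330.19 × 100 = 108.9265
Paasche component (current-period weights):
ΣP(2013)Q(2013) = 38.07×16 + 6.31×68 + 17.43×20 + 1.47×48 = 609.12 + 429.08 + 348.6 + 70.56 = 1457.36
ΣP(2012)Q(2013) = 26.37×16 + 6.85×68 + 19.24×20 + 1.69×48 = 421.92 + 465.8 + 384.8 + 81.12 = 1353.64
P = 1457.36 / 1353.64 × 100 = 107.6623
Fisher = √(L × P) = √(108.9265 × 107.6623) = 108.2926

108.29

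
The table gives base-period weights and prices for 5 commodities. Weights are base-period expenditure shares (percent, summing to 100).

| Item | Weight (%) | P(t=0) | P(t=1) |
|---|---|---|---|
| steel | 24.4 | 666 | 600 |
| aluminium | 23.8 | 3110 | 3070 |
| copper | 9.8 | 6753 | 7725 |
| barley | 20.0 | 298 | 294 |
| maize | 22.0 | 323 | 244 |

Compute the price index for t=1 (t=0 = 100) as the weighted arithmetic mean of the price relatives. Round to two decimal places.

steel: 24.4 × (600/666) = 24.4 × 0.900901 = 21.9820
aluminium: 23.8 × (3070/3110) = 23.8 × 0.987138 = 23.4939
copper: 9.8 × (7725/6753) = 9.8 × 1.143936 = 11.2106
barley: 20.0 × (294/298) = 20.0 × 0.986577 = 19.7315
maize: 22.0 × (244/323) = 22.0 × 0.755418 = 16.6192
Index = Σ wᵢ·(p₁ᵢ/p₀ᵢ) = 21.9820 + 23.4939 + 11.2106 + 19.7315 + 16.6192 = 93.0372

93.04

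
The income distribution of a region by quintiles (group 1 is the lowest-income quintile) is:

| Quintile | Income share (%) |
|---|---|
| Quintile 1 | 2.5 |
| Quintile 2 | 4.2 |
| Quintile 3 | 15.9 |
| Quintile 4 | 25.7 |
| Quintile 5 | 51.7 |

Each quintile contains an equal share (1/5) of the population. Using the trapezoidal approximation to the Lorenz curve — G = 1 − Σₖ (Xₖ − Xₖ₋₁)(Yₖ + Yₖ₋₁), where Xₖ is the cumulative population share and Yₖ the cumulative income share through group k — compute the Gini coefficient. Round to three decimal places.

Cumulative income shares Yₖ: 0.0250, 0.0670, 0.2260, 0.4830, 1.0000
Σ (Xₖ−Xₖ₋₁)(Yₖ+Yₖ₋₁) = (1/5)(0.0250+0.0000) + (1/5)(0.0670+0.0250) + (1/5)(0.2260+0.0670) + (1/5)(0.4830+0.2260) + (1/5)(1.0000+0.4830)
  = 0.0050 + 0.0184 + 0.0586 + 0.1418 + 0.2966 = 0.5204
G = 1 − 0.5204 = 0.4796

0.480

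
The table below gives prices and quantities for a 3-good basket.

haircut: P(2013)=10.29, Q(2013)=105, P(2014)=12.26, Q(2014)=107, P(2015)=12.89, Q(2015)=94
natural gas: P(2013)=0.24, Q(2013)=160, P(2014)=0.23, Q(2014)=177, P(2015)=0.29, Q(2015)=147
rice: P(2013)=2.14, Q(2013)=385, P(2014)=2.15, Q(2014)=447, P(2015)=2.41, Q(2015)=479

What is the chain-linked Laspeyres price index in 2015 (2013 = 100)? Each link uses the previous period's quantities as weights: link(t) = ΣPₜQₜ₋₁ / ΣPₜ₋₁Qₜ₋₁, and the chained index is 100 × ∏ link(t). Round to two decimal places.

Link 2013→2014:
ΣP(2014)Q(2013) = 12.26×105 + 0.23×160 + 2.15×385 = 1287.3 + 36.8 + 827.75 = 2151.85
ΣP(2013)Q(2013) = 10.29×105 + 0.24×160 + 2.14×385 = 1080.45 + 38.4 + 823.9 = 1942.75
link = 2151.85/1942.75 = 1.107631
Link 2014→2015:
ΣP(2015)Q(2014) = 12.89×107 + 0.29×177 + 2.41×447 = 1379.23 + 51.33 + 1077.27 = 2507.83
ΣP(2014)Q(2014) = 12.26×107 + 0.23×177 + 2.15×447 = 1311.82 + 40.71 + 961.05 = 2313.58
link = 2507.83/2313.58 = 1.083961
Chained index = 100 × 1.107631 × 1.083961 = 120.0629

120.06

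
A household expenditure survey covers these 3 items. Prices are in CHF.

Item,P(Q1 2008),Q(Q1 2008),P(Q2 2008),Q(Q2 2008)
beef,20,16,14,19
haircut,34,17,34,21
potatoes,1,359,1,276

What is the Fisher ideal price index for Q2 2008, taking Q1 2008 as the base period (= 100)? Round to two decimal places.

92.02

Laspeyres component (base-period weights):
ΣP(Q2 2008)Q(Q1 2008) = 14×16 + 34×17 + 1×359 = 224 + 578 + 359 = 1161
ΣP(Q1 2008)Q(Q1 2008) = 20×16 + 34×17 + 1×359 = 320 + 578 + 359 = 1257
L = 1161 / 1257 × 100 = 92.3628
Paasche component (current-period weights):
ΣP(Q2 2008)Q(Q2 2008) = 14×19 + 34×21 + 1×276 = 266 + 714 + 276 = 1256
ΣP(Q1 2008)Q(Q2 2008) = 20×19 + 34×21 + 1×276 = 380 + 714 + 276 = 1370
P = 1256 / 1370 × 100 = 91.6788
Fisher = √(L × P) = √(92.3628 × 91.6788) = 92.0202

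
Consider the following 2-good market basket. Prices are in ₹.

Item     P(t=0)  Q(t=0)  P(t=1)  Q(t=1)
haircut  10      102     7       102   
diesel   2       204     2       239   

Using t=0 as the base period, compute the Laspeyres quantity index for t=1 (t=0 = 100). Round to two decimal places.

Laspeyres quantity index uses base-period prices as weights.
ΣP(t=0)·Q(t=1) = 10×102 + 2×239 = 1020 + 478 = 1498
ΣP(t=0)·Q(t=0) = 10×102 + 2×204 = 1020 + 408 = 1428
Index = 1498 / 1428 × 100 = 104.9020

104.90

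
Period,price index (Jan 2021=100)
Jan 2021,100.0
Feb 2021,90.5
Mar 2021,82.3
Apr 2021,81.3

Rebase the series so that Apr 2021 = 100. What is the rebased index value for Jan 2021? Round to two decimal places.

123.00

Rebased(Jan 2021) = 100.0 / 81.3 × 100 = 123.0012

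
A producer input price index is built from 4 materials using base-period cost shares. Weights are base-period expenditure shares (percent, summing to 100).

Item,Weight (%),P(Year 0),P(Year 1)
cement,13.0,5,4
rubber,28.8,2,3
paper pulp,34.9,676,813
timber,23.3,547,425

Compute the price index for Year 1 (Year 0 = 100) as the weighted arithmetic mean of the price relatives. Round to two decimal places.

113.68

cement: 13.0 × (4/5) = 13.0 × 0.800000 = 10.4000
rubber: 28.8 × (3/2) = 28.8 × 1.500000 = 43.2000
paper pulp: 34.9 × (813/676) = 34.9 × 1.202663 = 41.9729
timber: 23.3 × (425/547) = 23.3 × 0.776965 = 18.1033
Index = Σ wᵢ·(p₁ᵢ/p₀ᵢ) = 10.4000 + 43.2000 + 41.9729 + 18.1033 = 113.6762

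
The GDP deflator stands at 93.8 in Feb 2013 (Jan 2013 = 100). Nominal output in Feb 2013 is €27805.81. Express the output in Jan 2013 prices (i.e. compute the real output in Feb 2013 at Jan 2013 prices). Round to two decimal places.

Real = Nominal ÷ (Index/100) = 27805.81 ÷ (93.8/100)
     = 27805.81 ÷ 0.938 = 29643.7207

29643.72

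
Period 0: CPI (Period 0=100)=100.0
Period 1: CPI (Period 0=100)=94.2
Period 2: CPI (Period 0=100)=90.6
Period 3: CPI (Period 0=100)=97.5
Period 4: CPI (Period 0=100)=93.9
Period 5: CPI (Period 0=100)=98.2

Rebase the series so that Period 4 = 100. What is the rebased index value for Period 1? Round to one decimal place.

100.3

Rebased(Period 1) = 94.2 / 93.9 × 100 = 100.3195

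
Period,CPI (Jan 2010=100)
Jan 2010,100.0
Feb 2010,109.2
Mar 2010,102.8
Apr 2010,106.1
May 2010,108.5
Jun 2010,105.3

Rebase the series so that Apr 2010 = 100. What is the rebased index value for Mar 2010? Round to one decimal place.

96.9

Rebased(Mar 2010) = 102.8 / 106.1 × 100 = 96.8897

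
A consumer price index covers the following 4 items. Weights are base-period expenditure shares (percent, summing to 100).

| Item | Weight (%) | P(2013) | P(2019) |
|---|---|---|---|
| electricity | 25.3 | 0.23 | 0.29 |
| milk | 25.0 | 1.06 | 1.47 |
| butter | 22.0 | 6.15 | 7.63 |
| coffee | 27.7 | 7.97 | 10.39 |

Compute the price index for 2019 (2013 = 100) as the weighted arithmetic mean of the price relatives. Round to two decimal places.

129.97

electricity: 25.3 × (0.29/0.23) = 25.3 × 1.260870 = 31.9000
milk: 25.0 × (1.47/1.06) = 25.0 × 1.386792 = 34.6698
butter: 22.0 × (7.63/6.15) = 22.0 × 1.240650 = 27.2943
coffee: 27.7 × (10.39/7.97) = 27.7 × 1.303639 = 36.1108
Index = Σ wᵢ·(p₁ᵢ/p₀ᵢ) = 31.9000 + 34.6698 + 27.2943 + 36.1108 = 129.9749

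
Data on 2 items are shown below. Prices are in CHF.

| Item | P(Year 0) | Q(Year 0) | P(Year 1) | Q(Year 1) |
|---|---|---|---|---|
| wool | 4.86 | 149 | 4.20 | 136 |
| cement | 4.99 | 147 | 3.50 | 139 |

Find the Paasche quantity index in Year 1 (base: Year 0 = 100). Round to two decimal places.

92.76

Paasche quantity index uses current-period prices as weights.
ΣP(Year 1)·Q(Year 1) = 4.20×136 + 3.50×139 = 571.2 + 486.5 = 1057.7
ΣP(Year 1)·Q(Year 0) = 4.20×149 + 3.50×147 = 625.8 + 514.5 = 1140.3
Index = 1057.7 / 1140.3 × 100 = 92.7563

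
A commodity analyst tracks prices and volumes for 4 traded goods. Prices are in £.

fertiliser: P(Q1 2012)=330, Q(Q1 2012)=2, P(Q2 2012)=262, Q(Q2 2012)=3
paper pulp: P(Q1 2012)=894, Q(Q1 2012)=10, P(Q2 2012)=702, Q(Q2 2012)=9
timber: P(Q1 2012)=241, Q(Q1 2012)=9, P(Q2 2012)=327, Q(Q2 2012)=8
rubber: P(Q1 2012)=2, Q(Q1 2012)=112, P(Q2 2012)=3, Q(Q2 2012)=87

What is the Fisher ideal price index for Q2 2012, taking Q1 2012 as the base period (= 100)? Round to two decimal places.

Laspeyres component (base-period weights):
ΣP(Q2 2012)Q(Q1 2012) = 262×2 + 702×10 + 327×9 + 3×112 = 524 + 7020 + 2943 + 336 = 10823
ΣP(Q1 2012)Q(Q1 2012) = 330×2 + 894×10 + 241×9 + 2×112 = 660 + 8940 + 2169 + 224 = 11993
L = 10823 / 11993 × 100 = 90.2443
Paasche component (current-period weights):
ΣP(Q2 2012)Q(Q2 2012) = 262×3 + 702×9 + 327×8 + 3×87 = 786 + 6318 + 2616 + 261 = 9981
ΣP(Q1 2012)Q(Q2 2012) = 330×3 + 894×9 + 241×8 + 2×87 = 990 + 8046 + 1928 + 174 = 11138
P = 9981 / 11138 × 100 = 89.6121
Fisher = √(L × P) = √(90.2443 × 89.6121) = 89.9277

89.93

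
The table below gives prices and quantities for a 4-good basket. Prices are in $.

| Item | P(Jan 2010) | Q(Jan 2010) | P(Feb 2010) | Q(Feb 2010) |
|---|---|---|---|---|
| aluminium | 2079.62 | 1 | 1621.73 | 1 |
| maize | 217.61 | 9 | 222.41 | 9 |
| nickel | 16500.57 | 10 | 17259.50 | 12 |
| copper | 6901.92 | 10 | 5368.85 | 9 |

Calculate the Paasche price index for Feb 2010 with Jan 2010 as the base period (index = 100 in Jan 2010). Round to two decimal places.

98.07

Paasche price index uses current-period quantities as weights.
ΣP(Feb 2010)·Q(Feb 2010) = 1621.73×1 + 222.41×9 + 17259.50×12 + 5368.85×9 = 1621.73 + 2001.69 + 207114 + 48319.65 = 259057.07
ΣP(Jan 2010)·Q(Feb 2010) = 2079.62×1 + 217.61×9 + 16500.57×12 + 6901.92×9 = 2079.62 + 1958.49 + 198006.84 + 62117.28 = 264162.23
Index = 259057.07 / 264162.23 × 100 = 98.0674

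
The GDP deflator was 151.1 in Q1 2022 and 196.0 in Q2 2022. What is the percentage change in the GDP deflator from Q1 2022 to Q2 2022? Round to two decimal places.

29.72%

Change = (196.0 − 151.1) / 151.1 × 100
       = 44.9 / 151.1 × 100 = 29.7154%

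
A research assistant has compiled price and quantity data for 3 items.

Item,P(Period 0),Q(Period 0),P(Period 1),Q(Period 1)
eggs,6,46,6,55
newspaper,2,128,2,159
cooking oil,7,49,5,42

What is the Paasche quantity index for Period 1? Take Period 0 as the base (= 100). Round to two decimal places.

Paasche quantity index uses current-period prices as weights.
ΣP(Period 1)·Q(Period 1) = 6×55 + 2×159 + 5×42 = 330 + 318 + 210 = 858
ΣP(Period 1)·Q(Period 0) = 6×46 + 2×128 + 5×49 = 276 + 256 + 245 = 777
Index = 858 / 777 × 100 = 110.4247

110.42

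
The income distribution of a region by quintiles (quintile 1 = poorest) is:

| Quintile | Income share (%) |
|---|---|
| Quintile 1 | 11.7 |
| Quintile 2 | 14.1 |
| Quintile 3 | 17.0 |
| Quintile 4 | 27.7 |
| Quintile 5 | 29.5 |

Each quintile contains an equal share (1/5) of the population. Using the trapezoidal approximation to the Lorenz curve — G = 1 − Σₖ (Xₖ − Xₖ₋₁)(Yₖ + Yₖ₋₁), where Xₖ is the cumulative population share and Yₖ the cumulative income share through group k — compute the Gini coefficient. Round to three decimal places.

0.197

Cumulative income shares Yₖ: 0.1170, 0.2580, 0.4280, 0.7050, 1.0000
Σ (Xₖ−Xₖ₋₁)(Yₖ+Yₖ₋₁) = (1/5)(0.1170+0.0000) + (1/5)(0.2580+0.1170) + (1/5)(0.4280+0.2580) + (1/5)(0.7050+0.4280) + (1/5)(1.0000+0.7050)
  = 0.0234 + 0.0750 + 0.1372 + 0.2266 + 0.3410 = 0.8032
G = 1 − 0.8032 = 0.1968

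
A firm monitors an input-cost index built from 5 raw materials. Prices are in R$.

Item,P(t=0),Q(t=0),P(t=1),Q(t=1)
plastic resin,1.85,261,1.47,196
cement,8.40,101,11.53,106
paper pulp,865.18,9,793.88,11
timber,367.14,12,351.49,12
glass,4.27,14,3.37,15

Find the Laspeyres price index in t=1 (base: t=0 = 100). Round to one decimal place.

95.4

Laspeyres price index uses base-period quantities as weights.
ΣP(t=1)·Q(t=0) = 1.47×261 + 11.53×101 + 793.88×9 + 351.49×12 + 3.37×14 = 383.67 + 1164.53 + 7144.92 + 4217.88 + 47.18 = 12958.18
ΣP(t=0)·Q(t=0) = 1.85×261 + 8.40×101 + 865.18×9 + 367.14×12 + 4.27×14 = 482.85 + 848.4 + 7786.62 + 4405.68 + 59.78 = 13583.33
Index = 12958.18 / 13583.33 × 100 = 95.3977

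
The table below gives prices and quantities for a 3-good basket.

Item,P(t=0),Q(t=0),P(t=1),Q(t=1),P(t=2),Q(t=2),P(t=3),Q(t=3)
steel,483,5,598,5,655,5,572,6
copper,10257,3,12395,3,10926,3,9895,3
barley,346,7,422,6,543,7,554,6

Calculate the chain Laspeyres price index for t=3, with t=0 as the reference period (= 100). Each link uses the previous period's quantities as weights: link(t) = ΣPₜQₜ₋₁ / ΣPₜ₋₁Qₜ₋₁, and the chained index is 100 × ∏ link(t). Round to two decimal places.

Link t=0→t=1:
ΣP(t=1)Q(t=0) = 598×5 + 12395×3 + 422×7 = 2990 + 37185 + 2954 = 43129
ΣP(t=0)Q(t=0) = 483×5 + 10257×3 + 346×7 = 2415 + 30771 + 2422 = 35608
link = 43129/35608 = 1.211217
Link t=1→t=2:
ΣP(t=2)Q(t=1) = 655×5 + 10926×3 + 543×6 = 3275 + 32778 + 3258 = 39311
ΣP(t=1)Q(t=1) = 598×5 + 12395×3 + 422×6 = 2990 + 37185 + 2532 = 42707
link = 39311/42707 = 0.920481
Link t=2→t=3:
ΣP(t=3)Q(t=2) = 572×5 + 9895×3 + 554×7 = 2860 + 29685 + 3878 = 36423
ΣP(t=2)Q(t=2) = 655×5 + 10926×3 + 543×7 = 3275 + 32778 + 3801 = 39854
link = 36423/39854 = 0.913911
Chained index = 100 × 1.211217 × 0.920481 × 0.913911 = 101.8921

101.89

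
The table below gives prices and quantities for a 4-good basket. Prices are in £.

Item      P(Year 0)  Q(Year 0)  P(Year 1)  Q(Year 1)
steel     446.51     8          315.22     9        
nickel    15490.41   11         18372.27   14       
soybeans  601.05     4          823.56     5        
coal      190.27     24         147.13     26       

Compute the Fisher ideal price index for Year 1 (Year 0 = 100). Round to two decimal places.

Laspeyres component (base-period weights):
ΣP(Year 1)Q(Year 0) = 315.22×8 + 18372.27×11 + 823.56×4 + 147.13×24 = 2521.76 + 202094.97 + 3294.24 + 3531.12 = 211442.09
ΣP(Year 0)Q(Year 0) = 446.51×8 + 15490.41×11 + 601.05×4 + 190.27×24 = 3572.08 + 170394.51 + 2404.2 + 4566.48 = 180937.27
L = 211442.09 / 180937.27 × 100 = 116.8593
Paasche component (current-period weights):
ΣP(Year 1)Q(Year 1) = 315.22×9 + 18372.27×14 + 823.56×5 + 147.13×26 = 2836.98 + 257211.78 + 4117.8 + 3825.38 = 267991.94
ΣP(Year 0)Q(Year 1) = 446.51×9 + 15490.41×14 + 601.05×5 + 190.27×26 = 4018.59 + 216865.74 + 3005.25 + 4947.02 = 228836.6
P = 267991.94 / 228836.6 × 100 = 117.1106
Fisher = √(L × P) = √(116.8593 × 117.1106) = 116.9849

116.98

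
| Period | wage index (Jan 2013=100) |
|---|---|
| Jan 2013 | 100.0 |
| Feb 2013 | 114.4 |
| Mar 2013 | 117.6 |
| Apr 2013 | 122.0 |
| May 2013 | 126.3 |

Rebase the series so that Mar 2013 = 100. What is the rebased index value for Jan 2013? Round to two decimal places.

85.03

Rebased(Jan 2013) = 100.0 / 117.6 × 100 = 85.0340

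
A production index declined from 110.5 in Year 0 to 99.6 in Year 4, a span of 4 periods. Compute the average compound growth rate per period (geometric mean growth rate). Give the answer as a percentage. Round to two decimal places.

-2.56%

Growth factor = (99.6/110.5)^(1/4) = (0.901357)^(1/4) = 0.974371
Growth rate = 0.974371 − 1 = -0.025629 = -2.5629%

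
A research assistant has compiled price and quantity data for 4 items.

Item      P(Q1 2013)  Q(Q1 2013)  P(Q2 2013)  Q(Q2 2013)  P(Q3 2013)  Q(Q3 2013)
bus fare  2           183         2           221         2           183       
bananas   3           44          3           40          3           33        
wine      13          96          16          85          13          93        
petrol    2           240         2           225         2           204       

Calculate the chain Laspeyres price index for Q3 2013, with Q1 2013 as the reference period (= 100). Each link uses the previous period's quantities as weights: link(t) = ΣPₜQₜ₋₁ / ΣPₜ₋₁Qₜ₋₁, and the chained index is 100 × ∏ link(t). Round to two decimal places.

100.80

Link Q1 2013→Q2 2013:
ΣP(Q2 2013)Q(Q1 2013) = 2×183 + 3×44 + 16×96 + 2×240 = 366 + 132 + 1536 + 480 = 2514
ΣP(Q1 2013)Q(Q1 2013) = 2×183 + 3×44 + 13×96 + 2×240 = 366 + 132 + 1248 + 480 = 2226
link = 2514/2226 = 1.129380
Link Q2 2013→Q3 2013:
ΣP(Q3 2013)Q(Q2 2013) = 2×221 + 3×40 + 13×85 + 2×225 = 442 + 120 + 1105 + 450 = 2117
ΣP(Q2 2013)Q(Q2 2013) = 2×221 + 3×40 + 16×85 + 2×225 = 442 + 120 + 1360 + 450 = 2372
link = 2117/2372 = 0.892496
Chained index = 100 × 1.129380 × 0.892496 = 100.7967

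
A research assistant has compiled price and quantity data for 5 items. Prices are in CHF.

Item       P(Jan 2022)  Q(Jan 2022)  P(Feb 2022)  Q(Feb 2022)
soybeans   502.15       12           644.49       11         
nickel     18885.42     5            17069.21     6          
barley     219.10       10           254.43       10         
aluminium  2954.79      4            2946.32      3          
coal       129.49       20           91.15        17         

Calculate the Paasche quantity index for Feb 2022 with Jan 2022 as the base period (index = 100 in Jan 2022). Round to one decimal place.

112.1

Paasche quantity index uses current-period prices as weights.
ΣP(Feb 2022)·Q(Feb 2022) = 644.49×11 + 17069.21×6 + 254.43×10 + 2946.32×3 + 91.15×17 = 7089.39 + 102415.26 + 2544.3 + 8838.96 + 1549.55 = 122437.46
ΣP(Feb 2022)·Q(Jan 2022) = 644.49×12 + 17069.21×5 + 254.43×10 + 2946.32×4 + 91.15×20 = 7733.88 + 85346.05 + 2544.3 + 11785.28 + 1823 = 109232.51
Index = 122437.46 / 109232.51 × 100 = 112.0888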